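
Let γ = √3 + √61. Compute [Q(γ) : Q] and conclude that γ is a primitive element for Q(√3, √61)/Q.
[Q(γ) : Q] = 4 (equivalently, Q(γ) = Q(√3, √61))

Obviously Q(γ) ⊆ Q(√3, √61), and [Q(√3, √61):Q] = 4 (since 3, 61 are distinct squarefree integers > 1 with 183 not a perfect square). To show equality we compute the minimal polynomial of γ. From γ = √3 + √61: γ^2 = 3 + 2√(183) + 61 = 64 + 2√(183), so γ^2 - 64 = 2√(183); squaring, (γ^2 - 64)^2 = 4·183, i.e. γ^4 - 128γ^2 + 4096 - 732 = 0, i.e. γ^4 - 128γ^2 + 3364 = 0. So γ is a root of x^4 - 128x^2 + 3364. This polynomial is irreducible over Q: it has no rational root (each ±√3 ± √61 is irrational), and any factorization into two quadratics over Q would force √(183) ∈ Q (pairing opposite roots) or √3, √61 ∈ Q (other pairings), all impossible. Hence [Q(γ):Q] = 4 = [Q(√3, √61):Q], so Q(γ) = Q(√3, √61).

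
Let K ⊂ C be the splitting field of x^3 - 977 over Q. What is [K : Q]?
[K : Q] = 6

The roots of x^3 - 977 are ∛977, ω∛977, ω^2∛977 where ω = e^(2πi/3) is a primitive cube root of unity, so K = Q(∛977, ω). Now [Q(∛977):Q] = 3 (since 977 is not a perfect cube, x^3 - 977 is irreducible) and [Q(ω):Q] = 2. Both 2 and 3 divide [K:Q], and [K:Q] ≤ 3·2 = 6, so [K:Q] = 6. (Equivalently: Q(∛977) ⊂ R but ω ∉ R, so [K : Q(∛977)] = 2.)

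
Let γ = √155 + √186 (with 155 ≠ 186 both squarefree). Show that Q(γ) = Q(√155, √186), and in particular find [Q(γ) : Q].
[Q(γ) : Q] = 4 (equivalently, Q(γ) = Q(√155, √186))

Obviously Q(γ) ⊆ Q(√155, √186), and [Q(√155, √186):Q] = 4 (since 155, 186 are distinct squarefree integers > 1 with 28830 not a perfect square). To show equality we compute the minimal polynomial of γ. From γ = √155 + √186: γ^2 = 155 + 2√(28830) + 186 = 341 + 2√(28830), so γ^2 - 341 = 2√(28830); squaring, (γ^2 - 341)^2 = 4·28830, i.e. γ^4 - 682γ^2 + 116281 - 115320 = 0, i.e. γ^4 - 682γ^2 + 961 = 0. So γ is a root of x^4 - 682x^2 + 961. This polynomial is irreducible over Q: it has no rational root (each ±√155 ± √186 is irrational), and any factorization into two quadratics over Q would force √(28830) ∈ Q (pairing opposite roots) or √155, √186 ∈ Q (other pairings), all impossible. Hence [Q(γ):Q] = 4 = [Q(√155, √186):Q], so Q(γ) = Q(√155, √186).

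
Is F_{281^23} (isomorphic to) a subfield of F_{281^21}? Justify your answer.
No: F_{281^23} is not a subfield of F_{281^21}

F_{p^m} embeds in F_{p^n} iff m | n. Here 23 ∤ 21 (since 21 = 0·23 + 21 with remainder 21 ≠ 0), so F_{281^23} is not a subfield of F_{281^21}. Equivalently: if it were, the tower law would give 23 = [F_{281^23}:F_281] dividing [F_{281^21}:F_281] = 21, contradiction.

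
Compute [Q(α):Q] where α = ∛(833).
[Q(α):Q] = 3

The minimal polynomial of α is x^3 - 833, irreducible over Q since 833 is not a perfect cube (so x^3 - 833 has no rational root). Hence [Q(α):Q] = deg(m_α) = 3.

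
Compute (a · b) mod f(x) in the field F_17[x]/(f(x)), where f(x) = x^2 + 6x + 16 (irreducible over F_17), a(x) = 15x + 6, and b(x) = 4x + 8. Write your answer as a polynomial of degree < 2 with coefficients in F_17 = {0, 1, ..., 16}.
a · b ≡ 5x + 6 (mod f(x))

Multiply in F_17[x]: a(x)·b(x) = (15x + 6)·(4x + 8) = 9x^2 + 8x + 14. This has degree ≥ 2, so divide by f(x) over F_17: 9x^2 + 8x + 14 = (9)·(x^2 + 6x + 16) + (5x + 6). Hence a·b ≡ 5x + 6 (mod f). (F_17[x]/(f) is a field with 17^2 = 289 elements since f is irreducible of degree 2.)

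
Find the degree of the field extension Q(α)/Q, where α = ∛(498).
[Q(α):Q] = 3

The minimal polynomial of α is x^3 - 498, irreducible over Q since 498 is not a perfect cube (so x^3 - 498 has no rational root). Hence [Q(α):Q] = deg(m_α) = 3.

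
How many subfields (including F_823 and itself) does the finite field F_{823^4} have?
F_{823^4} has 3 subfields

The subfields of F_{p^n} are exactly the fields F_{p^d} for d | n (each is the fixed field of the unique index-d subgroup of Gal(F_{p^n}/F_p) ≅ Z/nZ). The divisors of n = 4 are {1, 2, 4}, giving 3 subfields: F_{823^1}, F_{823^2}, F_{823^4}.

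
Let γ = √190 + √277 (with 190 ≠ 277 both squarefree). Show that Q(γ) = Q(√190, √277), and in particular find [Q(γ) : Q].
[Q(γ) : Q] = 4 (equivalently, Q(γ) = Q(√190, √277))

Obviously Q(γ) ⊆ Q(√190, √277), and [Q(√190, √277):Q] = 4 (since 190, 277 are distinct squarefree integers > 1 with 52630 not a perfect square). To show equality we compute the minimal polynomial of γ. From γ = √190 + √277: γ^2 = 190 + 2√(52630) + 277 = 467 + 2√(52630), so γ^2 - 467 = 2√(52630); squaring, (γ^2 - 467)^2 = 4·52630, i.e. γ^4 - 934γ^2 + 218089 - 210520 = 0, i.e. γ^4 - 934γ^2 + 7569 = 0. So γ is a root of x^4 - 934x^2 + 7569. This polynomial is irreducible over Q: it has no rational root (each ±√190 ± √277 is irrational), and any factorization into two quadratics over Q would force √(52630) ∈ Q (pairing opposite roots) or √190, √277 ∈ Q (other pairings), all impossible. Hence [Q(γ):Q] = 4 = [Q(√190, √277):Q], so Q(γ) = Q(√190, √277).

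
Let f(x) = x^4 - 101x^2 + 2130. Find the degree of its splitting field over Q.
[K : Q] = 4

Solving the quadratic in x^2: x^2 = (101 ± √(101^2 - 4·2130))/2 = (101 ± √1681)/2 = (101 ± 41)/2, giving x^2 = 71 or x^2 = 30. So f(x) = (x^2 - 71)(x^2 - 30) and the roots of f are ±√71, ±√30. Hence the splitting field is K = Q(√71, √30). Since 71 and 30 are distinct squarefree integers > 1, their product 2130 is not a perfect square, so √30 ∉ Q(√71). By the tower law [K:Q] = [Q(√71,√30):Q(√71)] · [Q(√71):Q] = 2 · 2 = 4.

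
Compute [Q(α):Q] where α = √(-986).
[Q(α):Q] = 2

[Q(α):Q] equals the degree of the minimal polynomial of α. Here α^2 = -986 and x^2 + 986 is irreducible (d = -986 is squarefree, ≠ 1, hence not a square), so deg(m_α) = 2. Thus [Q(α):Q] = 2.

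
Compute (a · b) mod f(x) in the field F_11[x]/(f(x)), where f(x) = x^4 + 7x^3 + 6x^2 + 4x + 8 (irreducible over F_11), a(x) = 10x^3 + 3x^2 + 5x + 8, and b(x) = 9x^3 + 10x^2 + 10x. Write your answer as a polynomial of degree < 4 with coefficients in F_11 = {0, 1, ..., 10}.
a · b ≡ x^3 + 9x^2 + 5x + 8 (mod f(x))

Multiply in F_11[x]: a(x)·b(x) = (10x^3 + 3x^2 + 5x + 8)·(9x^3 + 10x^2 + 10x) = 2x^6 + 6x^5 + 10x^4 + 9x^3 + 9x^2 + 3x. This has degree ≥ 4, so divide by f(x) over F_11: 2x^6 + 6x^5 + 10x^4 + 9x^3 + 9x^2 + 3x = (2x^2 + 3x + 10)·(x^4 + 7x^3 + 6x^2 + 4x + 8) + (x^3 + 9x^2 + 5x + 8). Hence a·b ≡ x^3 + 9x^2 + 5x + 8 (mod f). (F_11[x]/(f) is a field with 11^4 = 14641 elements since f is irreducible of degree 4.)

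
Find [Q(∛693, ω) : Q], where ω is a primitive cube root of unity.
[Q(∛693, ω) : Q] = 6

[Q(∛693):Q] = 3 (min poly x^3 - 693, irreducible since 693 is not a perfect cube). [Q(ω):Q] = 2 (min poly x^2 + x + 1). Since Q(∛693) ⊂ R and ω ∉ R, we have ω ∉ Q(∛693), so x^2 + x + 1 remains irreducible over Q(∛693) and [Q(∛693, ω) : Q(∛693)] = 2. By the tower law, [Q(∛693, ω) : Q] = 3 · 2 = 6. (In fact Q(∛693, ω) is the splitting field of x^3 - 693 over Q.)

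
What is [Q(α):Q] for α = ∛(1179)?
[Q(α):Q] = 3

The minimal polynomial of α is x^3 - 1179, irreducible over Q since 1179 is not a perfect cube (so x^3 - 1179 has no rational root). Hence [Q(α):Q] = deg(m_α) = 3.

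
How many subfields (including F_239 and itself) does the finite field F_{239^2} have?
F_{239^2} has 2 subfields

The subfields of F_{p^n} are exactly the fields F_{p^d} for d | n (each is the fixed field of the unique index-d subgroup of Gal(F_{p^n}/F_p) ≅ Z/nZ). The divisors of n = 2 are {1, 2}, giving 2 subfields: F_{239^1}, F_{239^2}.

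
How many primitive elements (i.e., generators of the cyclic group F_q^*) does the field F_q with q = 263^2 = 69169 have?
There are φ(69168) = 20800 primitive elements

F_q^* is cyclic of order q - 1 = 69168. A cyclic group of order m has exactly φ(m) generators. Here m = 69168 = 2^4 · 3 · 11 · 131, so the number of primitive elements is φ(69168) = 20800.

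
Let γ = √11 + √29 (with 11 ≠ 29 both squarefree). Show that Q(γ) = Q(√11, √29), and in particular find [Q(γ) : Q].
[Q(γ) : Q] = 4 (equivalently, Q(γ) = Q(√11, √29))

Obviously Q(γ) ⊆ Q(√11, √29), and [Q(√11, √29):Q] = 4 (since 11, 29 are distinct squarefree integers > 1 with 319 not a perfect square). To show equality we compute the minimal polynomial of γ. From γ = √11 + √29: γ^2 = 11 + 2√(319) + 29 = 40 + 2√(319), so γ^2 - 40 = 2√(319); squaring, (γ^2 - 40)^2 = 4·319, i.e. γ^4 - 80γ^2 + 1600 - 1276 = 0, i.e. γ^4 - 80γ^2 + 324 = 0. So γ is a root of x^4 - 80x^2 + 324. This polynomial is irreducible over Q: it has no rational root (each ±√11 ± √29 is irrational), and any factorization into two quadratics over Q would force √(319) ∈ Q (pairing opposite roots) or √11, √29 ∈ Q (other pairings), all impossible. Hence [Q(γ):Q] = 4 = [Q(√11, √29):Q], so Q(γ) = Q(√11, √29).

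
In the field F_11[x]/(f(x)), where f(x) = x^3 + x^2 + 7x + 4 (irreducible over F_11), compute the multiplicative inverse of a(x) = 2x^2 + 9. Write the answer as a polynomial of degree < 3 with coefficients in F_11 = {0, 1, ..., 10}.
a(x)^(-1) ≡ 3x^2 + 8x + 7 (mod f(x))

Since f is irreducible over F_11, F_11[x]/(f) is a field and a(x) ≠ 0 has an inverse. Apply the extended Euclidean algorithm to f(x) and a(x) in F_11[x]: f(x) = (6x + 6)·a(x) + (8x + 5);  a(x) = (3x + 5)·(8x + 5) + (6). The last nonzero remainder is the constant 6 = gcd(f, a) in F_11. Back-substituting through the division chain expresses 6 = s(x)·a(x) + t(x)·f(x) with s(x) ≡ 7x^2 + 4x + 9 (mod f), so (7x^2 + 4x + 9)·a(x) ≡ 6 (mod f). Multiplying by 6^(-1) ≡ 2 in F_11 gives a(x)^(-1) ≡ 2·(7x^2 + 4x + 9) ≡ 3x^2 + 8x + 7 (mod f). Check: (2x^2 + 9)·(3x^2 + 8x + 7) = 6x^4 + 5x^3 + 8x^2 + 6x + 8 ≡ 1 (mod x^3 + x^2 + 7x + 4).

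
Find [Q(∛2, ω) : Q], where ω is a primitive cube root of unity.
[Q(∛2, ω) : Q] = 6

[Q(∛2):Q] = 3 (min poly x^3 - 2, irreducible since 2 is not a perfect cube). [Q(ω):Q] = 2 (min poly x^2 + x + 1). Since Q(∛2) ⊂ R and ω ∉ R, we have ω ∉ Q(∛2), so x^2 + x + 1 remains irreducible over Q(∛2) and [Q(∛2, ω) : Q(∛2)] = 2. By the tower law, [Q(∛2, ω) : Q] = 3 · 2 = 6. (In fact Q(∛2, ω) is the splitting field of x^3 - 2 over Q.)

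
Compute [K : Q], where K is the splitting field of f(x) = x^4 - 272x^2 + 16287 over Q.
[K : Q] = 4

Solving the quadratic in x^2: x^2 = (272 ± √(272^2 - 4·16287))/2 = (272 ± √8836)/2 = (272 ± 94)/2, giving x^2 = 183 or x^2 = 89. So f(x) = (x^2 - 183)(x^2 - 89) and the roots of f are ±√183, ±√89. Hence the splitting field is K = Q(√183, √89). Since 183 and 89 are distinct squarefree integers > 1, their product 16287 is not a perfect square, so √89 ∉ Q(√183). By the tower law [K:Q] = [Q(√183,√89):Q(√183)] · [Q(√183):Q] = 2 · 2 = 4.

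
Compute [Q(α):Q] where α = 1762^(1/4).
[Q(α):Q] = 4

α is a root of x^4 - 1762. By Eisenstein's criterion at the prime p = 2 (which divides the constant term 1762 but p^2 = 4 does not, since 1762 is squarefree), x^4 - 1762 is irreducible over Q. Hence [Q(α):Q] = 4.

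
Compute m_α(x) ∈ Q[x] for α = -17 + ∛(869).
m_α(x) = x^3 + 51x^2 + 867x + 4044

Set β = α + 17 = ∛(869), so β^3 = 869. Then (α + 17)^3 - 869 = 0, i.e. α is a root of g(x) = (x + 17)^3 - 869 = x^3 + 51x^2 + 867x + 4044. Since g(x) = h(x + 17) where h(x) = x^3 - 869, and h is irreducible over Q (because 869 is not a perfect cube, so h has no rational root, and a monic cubic with no rational root is irreducible), g is also irreducible (irreducibility is preserved under the substitution x → x + 17). Hence m_α(x) = x^3 + 51x^2 + 867x + 4044.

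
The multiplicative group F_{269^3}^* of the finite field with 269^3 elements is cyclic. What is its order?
|F_{269^3}^*| = 19465108

F_{269^3} has 269^3 = 19465109 elements; its multiplicative group consists of all nonzero elements, so |F_{269^3}^*| = 19465109 - 1 = 19465108. (It is cyclic since any finite subgroup of the multiplicative group of a field is cyclic.)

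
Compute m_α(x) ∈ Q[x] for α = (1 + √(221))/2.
m_α(x) = x^2 - x - 55

From 2α - 1 = √(221), squaring gives (2α - 1)^2 = 221, i.e. 4α^2 - 4α + 1 = 221, so α^2 - α + (1 - 221)/4 = 0. Since 221 ≡ 1 (mod 4), (1 - 221)/4 = -55 ∈ Z. The polynomial x^2 - x - 55 has discriminant 1 - 4·(-55) = 221, which is not a perfect square in Q (d = 221 is squarefree and ≠ 1), so x^2 - x - 55 is irreducible over Q. It is the minimal polynomial of α.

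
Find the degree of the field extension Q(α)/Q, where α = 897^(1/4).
[Q(α):Q] = 4

α is a root of x^4 - 897. By Eisenstein's criterion at the prime p = 3 (which divides the constant term 897 but p^2 = 9 does not, since 897 is squarefree), x^4 - 897 is irreducible over Q. Hence [Q(α):Q] = 4.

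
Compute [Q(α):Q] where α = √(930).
[Q(α):Q] = 2

[Q(α):Q] equals the degree of the minimal polynomial of α. Here α^2 = 930 and x^2 - 930 is irreducible (d = 930 is squarefree, ≠ 1, hence not a square), so deg(m_α) = 2. Thus [Q(α):Q] = 2.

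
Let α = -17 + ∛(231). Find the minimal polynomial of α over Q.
m_α(x) = x^3 + 51x^2 + 867x + 4682

Set β = α + 17 = ∛(231), so β^3 = 231. Then (α + 17)^3 - 231 = 0, i.e. α is a root of g(x) = (x + 17)^3 - 231 = x^3 + 51x^2 + 867x + 4682. Since g(x) = h(x + 17) where h(x) = x^3 - 231, and h is irreducible over Q (because 231 is not a perfect cube, so h has no rational root, and a monic cubic with no rational root is irreducible), g is also irreducible (irreducibility is preserved under the substitution x → x + 17). Hence m_α(x) = x^3 + 51x^2 + 867x + 4682.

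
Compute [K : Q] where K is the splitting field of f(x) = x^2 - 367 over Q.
[K : Q] = 2

f(x) = x^2 - 367 factors as (x - √367)(x + √367). The splitting field is K = Q(√367). Since 367 is squarefree and > 1, it is not a perfect square, so x^2 - 367 is irreducible over Q and [Q(√367) : Q] = 2. Hence [K : Q] = 2.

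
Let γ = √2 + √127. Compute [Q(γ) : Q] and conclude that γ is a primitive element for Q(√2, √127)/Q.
[Q(γ) : Q] = 4 (equivalently, Q(γ) = Q(√2, √127))

Obviously Q(γ) ⊆ Q(√2, √127), and [Q(√2, √127):Q] = 4 (since 2, 127 are distinct squarefree integers > 1 with 254 not a perfect square). To show equality we compute the minimal polynomial of γ. From γ = √2 + √127: γ^2 = 2 + 2√(254) + 127 = 129 + 2√(254), so γ^2 - 129 = 2√(254); squaring, (γ^2 - 129)^2 = 4·254, i.e. γ^4 - 258γ^2 + 16641 - 1016 = 0, i.e. γ^4 - 258γ^2 + 15625 = 0. So γ is a root of x^4 - 258x^2 + 15625. This polynomial is irreducible over Q: it has no rational root (each ±√2 ± √127 is irrational), and any factorization into two quadratics over Q would force √(254) ∈ Q (pairing opposite roots) or √2, √127 ∈ Q (other pairings), all impossible. Hence [Q(γ):Q] = 4 = [Q(√2, √127):Q], so Q(γ) = Q(√2, √127).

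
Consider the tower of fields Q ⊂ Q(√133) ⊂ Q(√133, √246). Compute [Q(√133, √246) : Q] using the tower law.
[Q(√133, √246) : Q] = 4

[Q(√133):Q] = 2 (min poly x^2 - 133, irreducible since 133 is squarefree > 1). For the top step, suppose √246 ∈ Q(√133), say √246 = c + d√133 with c, d ∈ Q. Squaring: 246 = c^2 + 133d^2 + 2cd√133. Since √133 ∉ Q this forces 2cd = 0. If d = 0 then √246 = c ∈ Q, contradicting 246 squarefree > 1. If c = 0 then 246 = 133d^2, so 133·246 = (133d)^2 is a perfect square in Q — but 133·246 = 32718 is not a perfect square (since 133 and 246 are distinct squarefree integers). Contradiction. Hence √246 ∉ Q(√133), so x^2 - 246 stays irreducible over Q(√133) and [Q(√133, √246) : Q(√133)] = 2. By the tower law, [Q(√133, √246) : Q] = 2 · 2 = 4.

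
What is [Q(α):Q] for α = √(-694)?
[Q(α):Q] = 2

[Q(α):Q] equals the degree of the minimal polynomial of α. Here α^2 = -694 and x^2 + 694 is irreducible (d = -694 is squarefree, ≠ 1, hence not a square), so deg(m_α) = 2. Thus [Q(α):Q] = 2.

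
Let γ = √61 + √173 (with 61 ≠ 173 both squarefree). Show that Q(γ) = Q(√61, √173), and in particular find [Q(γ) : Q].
[Q(γ) : Q] = 4 (equivalently, Q(γ) = Q(√61, √173))

Obviously Q(γ) ⊆ Q(√61, √173), and [Q(√61, √173):Q] = 4 (since 61, 173 are distinct squarefree integers > 1 with 10553 not a perfect square). To show equality we compute the minimal polynomial of γ. From γ = √61 + √173: γ^2 = 61 + 2√(10553) + 173 = 234 + 2√(10553), so γ^2 - 234 = 2√(10553); squaring, (γ^2 - 234)^2 = 4·10553, i.e. γ^4 - 468γ^2 + 54756 - 42212 = 0, i.e. γ^4 - 468γ^2 + 12544 = 0. So γ is a root of x^4 - 468x^2 + 12544. This polynomial is irreducible over Q: it has no rational root (each ±√61 ± √173 is irrational), and any factorization into two quadratics over Q would force √(10553) ∈ Q (pairing opposite roots) or √61, √173 ∈ Q (other pairings), all impossible. Hence [Q(γ):Q] = 4 = [Q(√61, √173):Q], so Q(γ) = Q(√61, √173).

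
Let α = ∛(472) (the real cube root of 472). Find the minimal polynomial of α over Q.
m_α(x) = x^3 - 472

α satisfies α^3 = 472, so x^3 - 472 annihilates α. By the rational root test, a rational root p/q (in lowest terms) of x^3 - 472 would satisfy p^3 = 472 q^3, forcing q = 1 and p^3 = 472; but 472 is not a perfect cube, contradiction. A monic cubic over Q with no rational root is irreducible (any nontrivial factorization would include a linear factor). Hence x^3 - 472 is the minimal polynomial of α, and in particular [Q(α):Q] = 3.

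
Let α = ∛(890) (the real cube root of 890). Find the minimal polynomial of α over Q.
m_α(x) = x^3 - 890

α satisfies α^3 = 890, so x^3 - 890 annihilates α. By the rational root test, a rational root p/q (in lowest terms) of x^3 - 890 would satisfy p^3 = 890 q^3, forcing q = 1 and p^3 = 890; but 890 is not a perfect cube, contradiction. A monic cubic over Q with no rational root is irreducible (any nontrivial factorization would include a linear factor). Hence x^3 - 890 is the minimal polynomial of α, and in particular [Q(α):Q] = 3.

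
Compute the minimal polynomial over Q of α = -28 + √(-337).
m_α(x) = x^2 + 56x + 1121

From α + 28 = √(-337), squaring gives (α + 28)^2 = -337, i.e. α^2 + 56α + 784 = -337, so α^2 + 56α + 1121 = 0. The discriminant of x^2 + 56x + 1121 is (56)^2 - 4·(1121) = 3136 - 4484 = -1348, and 4·(-337) is not a perfect square in Q since -337 is squarefree and ≠ 1. Hence x^2 + 56x + 1121 is irreducible over Q and is the minimal polynomial of α.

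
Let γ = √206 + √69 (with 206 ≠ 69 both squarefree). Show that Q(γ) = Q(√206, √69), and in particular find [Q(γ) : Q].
[Q(γ) : Q] = 4 (equivalently, Q(γ) = Q(√206, √69))

Obviously Q(γ) ⊆ Q(√206, √69), and [Q(√206, √69):Q] = 4 (since 206, 69 are distinct squarefree integers > 1 with 14214 not a perfect square). To show equality we compute the minimal polynomial of γ. From γ = √206 + √69: γ^2 = 206 + 2√(14214) + 69 = 275 + 2√(14214), so γ^2 - 275 = 2√(14214); squaring, (γ^2 - 275)^2 = 4·14214, i.e. γ^4 - 550γ^2 + 75625 - 56856 = 0, i.e. γ^4 - 550γ^2 + 18769 = 0. So γ is a root of x^4 - 550x^2 + 18769. This polynomial is irreducible over Q: it has no rational root (each ±√206 ± √69 is irrational), and any factorization into two quadratics over Q would force √(14214) ∈ Q (pairing opposite roots) or √206, √69 ∈ Q (other pairings), all impossible. Hence [Q(γ):Q] = 4 = [Q(√206, √69):Q], so Q(γ) = Q(√206, √69).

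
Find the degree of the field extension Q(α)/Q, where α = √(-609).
[Q(α):Q] = 2

[Q(α):Q] equals the degree of the minimal polynomial of α. Here α^2 = -609 and x^2 + 609 is irreducible (d = -609 is squarefree, ≠ 1, hence not a square), so deg(m_α) = 2. Thus [Q(α):Q] = 2.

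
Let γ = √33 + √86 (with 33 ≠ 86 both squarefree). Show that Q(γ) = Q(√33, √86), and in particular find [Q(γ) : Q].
[Q(γ) : Q] = 4 (equivalently, Q(γ) = Q(√33, √86))

Obviously Q(γ) ⊆ Q(√33, √86), and [Q(√33, √86):Q] = 4 (since 33, 86 are distinct squarefree integers > 1 with 2838 not a perfect square). To show equality we compute the minimal polynomial of γ. From γ = √33 + √86: γ^2 = 33 + 2√(2838) + 86 = 119 + 2√(2838), so γ^2 - 119 = 2√(2838); squaring, (γ^2 - 119)^2 = 4·2838, i.e. γ^4 - 238γ^2 + 14161 - 11352 = 0, i.e. γ^4 - 238γ^2 + 2809 = 0. So γ is a root of x^4 - 238x^2 + 2809. This polynomial is irreducible over Q: it has no rational root (each ±√33 ± √86 is irrational), and any factorization into two quadratics over Q would force √(2838) ∈ Q (pairing opposite roots) or √33, √86 ∈ Q (other pairings), all impossible. Hence [Q(γ):Q] = 4 = [Q(√33, √86):Q], so Q(γ) = Q(√33, √86).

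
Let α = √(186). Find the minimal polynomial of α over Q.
m_α(x) = x^2 - 186

α satisfies α^2 - 186 = 0, so x^2 - 186 annihilates α. Since d = 186 is squarefree and ≠ 1, it is not a perfect square in Q, so x^2 - 186 has no rational root and is therefore irreducible over Q (a degree-2 polynomial over a field is irreducible iff it has no root). Hence m_α(x) = x^2 - 186.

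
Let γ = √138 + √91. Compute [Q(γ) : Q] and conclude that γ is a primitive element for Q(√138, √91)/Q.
[Q(γ) : Q] = 4 (equivalently, Q(γ) = Q(√138, √91))

Obviously Q(γ) ⊆ Q(√138, √91), and [Q(√138, √91):Q] = 4 (since 138, 91 are distinct squarefree integers > 1 with 12558 not a perfect square). To show equality we compute the minimal polynomial of γ. From γ = √138 + √91: γ^2 = 138 + 2√(12558) + 91 = 229 + 2√(12558), so γ^2 - 229 = 2√(12558); squaring, (γ^2 - 229)^2 = 4·12558, i.e. γ^4 - 458γ^2 + 52441 - 50232 = 0, i.e. γ^4 - 458γ^2 + 2209 = 0. So γ is a root of x^4 - 458x^2 + 2209. This polynomial is irreducible over Q: it has no rational root (each ±√138 ± √91 is irrational), and any factorization into two quadratics over Q would force √(12558) ∈ Q (pairing opposite roots) or √138, √91 ∈ Q (other pairings), all impossible. Hence [Q(γ):Q] = 4 = [Q(√138, √91):Q], so Q(γ) = Q(√138, √91).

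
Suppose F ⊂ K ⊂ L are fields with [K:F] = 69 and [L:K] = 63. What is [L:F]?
[L:F] = 4347

The tower law says that for any tower of field extensions F ⊂ K ⊂ L with finite degrees, [L:F] = [L:K] · [K:F]. Here this gives [L:F] = 63 · 69 = 4347.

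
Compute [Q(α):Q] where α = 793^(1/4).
[Q(α):Q] = 4

α is a root of x^4 - 793. By Eisenstein's criterion at the prime p = 13 (which divides the constant term 793 but p^2 = 169 does not, since 793 is squarefree), x^4 - 793 is irreducible over Q. Hence [Q(α):Q] = 4.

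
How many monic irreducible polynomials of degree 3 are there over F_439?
There are 28201360 monic irreducible polynomials of degree 3 over F_439

Each element of F_{439^3} that lies in no proper subfield is a root of exactly one monic irreducible of degree 3 over F_439, and each such polynomial has 3 distinct roots in F_{439^3}. By Möbius inversion the count is N_439(3) = (1/3) Σ_{d|3} μ(3/d) · 439^d = (1/3)(μ(3)·439^1 + μ(1)·439^3) = 84604080/3 = 28201360.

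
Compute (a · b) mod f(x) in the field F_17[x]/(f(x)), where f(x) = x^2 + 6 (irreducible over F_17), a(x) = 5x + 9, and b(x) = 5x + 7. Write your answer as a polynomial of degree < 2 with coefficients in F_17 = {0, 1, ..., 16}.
a · b ≡ 12x + 15 (mod f(x))

Multiply in F_17[x]: a(x)·b(x) = (5x + 9)·(5x + 7) = 8x^2 + 12x + 12. This has degree ≥ 2, so divide by f(x) over F_17: 8x^2 + 12x + 12 = (8)·(x^2 + 6) + (12x + 15). Hence a·b ≡ 12x + 15 (mod f). (F_17[x]/(f) is a field with 17^2 = 289 elements since f is irreducible of degree 2.)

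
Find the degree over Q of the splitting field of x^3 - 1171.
[K : Q] = 6

The roots of x^3 - 1171 are ∛1171, ω∛1171, ω^2∛1171 where ω = e^(2πi/3) is a primitive cube root of unity, so K = Q(∛1171, ω). Now [Q(∛1171):Q] = 3 (since 1171 is not a perfect cube, x^3 - 1171 is irreducible) and [Q(ω):Q] = 2. Both 2 and 3 divide [K:Q], and [K:Q] ≤ 3·2 = 6, so [K:Q] = 6. (Equivalently: Q(∛1171) ⊂ R but ω ∉ R, so [K : Q(∛1171)] = 2.)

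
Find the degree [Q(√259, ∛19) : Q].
[Q(√259, ∛19) : Q] = 6

Let L = Q(√259, ∛19). Since Q(√259) ⊂ L and [Q(√259):Q] = 2, the tower law gives 2 | [L:Q]. Likewise Q(∛19) ⊂ L with [Q(∛19):Q] = 3 (because 19 is not a perfect cube), so 3 | [L:Q]. As gcd(2,3) = 1, [L:Q] is divisible by 6. Conversely L is generated over Q by √259 and ∛19, so [L:Q] ≤ 2·3 = 6. Therefore [Q(√259, ∛19) : Q] = 6.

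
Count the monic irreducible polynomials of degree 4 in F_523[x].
There are 18704460078 monic irreducible polynomials of degree 4 over F_523

Each element of F_{523^4} that lies in no proper subfield is a root of exactly one monic irreducible of degree 4 over F_523, and each such polynomial has 4 distinct roots in F_{523^4}. By Möbius inversion the count is N_523(4) = (1/4) Σ_{d|4} μ(4/d) · 523^d = (1/4)(μ(4)·523^1 + μ(2)·523^2 + μ(1)·523^4) = 74817840312/4 = 18704460078.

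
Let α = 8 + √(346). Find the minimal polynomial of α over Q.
m_α(x) = x^2 - 16x - 282

From α - 8 = √(346), squaring gives (α - 8)^2 = 346, i.e. α^2 - 16α + 64 = 346, so α^2 - 16α - 282 = 0. The discriminant of x^2 - 16x - 282 is (-16)^2 - 4·(-282) = 256 + 1128 = 1384, and 4·(346) is not a perfect square in Q since 346 is squarefree and ≠ 1. Hence x^2 - 16x - 282 is irreducible over Q and is the minimal polynomial of α.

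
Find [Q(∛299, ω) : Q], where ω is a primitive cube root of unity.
[Q(∛299, ω) : Q] = 6

[Q(∛299):Q] = 3 (min poly x^3 - 299, irreducible since 299 is not a perfect cube). [Q(ω):Q] = 2 (min poly x^2 + x + 1). Since Q(∛299) ⊂ R and ω ∉ R, we have ω ∉ Q(∛299), so x^2 + x + 1 remains irreducible over Q(∛299) and [Q(∛299, ω) : Q(∛299)] = 2. By the tower law, [Q(∛299, ω) : Q] = 3 · 2 = 6. (In fact Q(∛299, ω) is the splitting field of x^3 - 299 over Q.)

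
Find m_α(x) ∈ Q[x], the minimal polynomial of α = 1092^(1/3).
m_α(x) = x^3 - 1092

α satisfies α^3 = 1092, so x^3 - 1092 annihilates α. By the rational root test, a rational root p/q (in lowest terms) of x^3 - 1092 would satisfy p^3 = 1092 q^3, forcing q = 1 and p^3 = 1092; but 1092 is not a perfect cube, contradiction. A monic cubic over Q with no rational root is irreducible (any nontrivial factorization would include a linear factor). Hence x^3 - 1092 is the minimal polynomial of α, and in particular [Q(α):Q] = 3.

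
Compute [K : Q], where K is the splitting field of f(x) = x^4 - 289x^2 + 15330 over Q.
[K : Q] = 4

Solving the quadratic in x^2: x^2 = (289 ± √(289^2 - 4·15330))/2 = (289 ± √22201)/2 = (289 ± 149)/2, giving x^2 = 219 or x^2 = 70. So f(x) = (x^2 - 219)(x^2 - 70) and the roots of f are ±√219, ±√70. Hence the splitting field is K = Q(√219, √70). Since 219 and 70 are distinct squarefree integers > 1, their product 15330 is not a perfect square, so √70 ∉ Q(√219). By the tower law [K:Q] = [Q(√219,√70):Q(√219)] · [Q(√219):Q] = 2 · 2 = 4.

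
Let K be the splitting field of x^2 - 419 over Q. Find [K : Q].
[K : Q] = 2

f(x) = x^2 - 419 factors as (x - √419)(x + √419). The splitting field is K = Q(√419). Since 419 is squarefree and > 1, it is not a perfect square, so x^2 - 419 is irreducible over Q and [Q(√419) : Q] = 2. Hence [K : Q] = 2.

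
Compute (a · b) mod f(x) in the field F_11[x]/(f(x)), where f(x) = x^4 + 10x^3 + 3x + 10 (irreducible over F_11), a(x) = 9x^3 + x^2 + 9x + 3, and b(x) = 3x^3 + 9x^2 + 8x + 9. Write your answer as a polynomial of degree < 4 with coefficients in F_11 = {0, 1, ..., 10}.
a · b ≡ 9x^3 + 10x + 4 (mod f(x))

Multiply in F_11[x]: a(x)·b(x) = (9x^3 + x^2 + 9x + 3)·(3x^3 + 9x^2 + 8x + 9) = 5x^6 + 7x^5 + 9x^4 + 3x^3 + 9x^2 + 6x + 5. This has degree ≥ 4, so divide by f(x) over F_11: 5x^6 + 7x^5 + 9x^4 + 3x^3 + 9x^2 + 6x + 5 = (5x^2 + x + 10)·(x^4 + 10x^3 + 3x + 10) + (9x^3 + 10x + 4). Hence a·b ≡ 9x^3 + 10x + 4 (mod f). (F_11[x]/(f) is a field with 11^4 = 14641 elements since f is irreducible of degree 4.)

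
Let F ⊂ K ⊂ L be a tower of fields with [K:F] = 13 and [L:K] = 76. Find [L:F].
[L:F] = 988

The tower law says that for any tower of field extensions F ⊂ K ⊂ L with finite degrees, [L:F] = [L:K] · [K:F]. Here this gives [L:F] = 76 · 13 = 988.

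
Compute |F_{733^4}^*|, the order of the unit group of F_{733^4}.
|F_{733^4}^*| = 288679469520

F_{733^4} has 733^4 = 288679469521 elements; its multiplicative group consists of all nonzero elements, so |F_{733^4}^*| = 288679469521 - 1 = 288679469520. (It is cyclic since any finite subgroup of the multiplicative group of a field is cyclic.)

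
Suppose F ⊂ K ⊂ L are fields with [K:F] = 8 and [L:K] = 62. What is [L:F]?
[L:F] = 496

The tower law says that for any tower of field extensions F ⊂ K ⊂ L with finite degrees, [L:F] = [L:K] · [K:F]. Here this gives [L:F] = 62 · 8 = 496.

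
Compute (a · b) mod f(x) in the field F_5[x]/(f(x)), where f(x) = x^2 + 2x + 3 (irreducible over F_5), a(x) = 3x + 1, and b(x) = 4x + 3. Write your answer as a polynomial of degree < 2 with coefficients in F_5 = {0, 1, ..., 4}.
a · b ≡ 4x + 2 (mod f(x))

Multiply in F_5[x]: a(x)·b(x) = (3x + 1)·(4x + 3) = 2x^2 + 3x + 3. This has degree ≥ 2, so divide by f(x) over F_5: 2x^2 + 3x + 3 = (2)·(x^2 + 2x + 3) + (4x + 2). Hence a·b ≡ 4x + 2 (mod f). (F_5[x]/(f) is a field with 5^2 = 25 elements since f is irreducible of degree 2.)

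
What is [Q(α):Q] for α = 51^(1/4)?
[Q(α):Q] = 4

α is a root of x^4 - 51. By Eisenstein's criterion at the prime p = 3 (which divides the constant term 51 but p^2 = 9 does not, since 51 is squarefree), x^4 - 51 is irreducible over Q. Hence [Q(α):Q] = 4.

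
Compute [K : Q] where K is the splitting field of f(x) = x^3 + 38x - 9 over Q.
[K : Q] = 6

By the rational root test, any rational root of the monic integer polynomial f(x) = x^3 + 38x - 9 must be an integer dividing the constant term -9, i.e. one of ±{1, 3, 9}. Evaluating: f(1) = 30, f(-1) = -48, f(3) = 132, f(-3) = -150, f(9) = 1062, f(-9) = -1080; none is 0, so f has no rational root and is therefore irreducible over Q (a cubic with no linear factor over a field is irreducible). For an irreducible cubic, the Galois group is A_3 or S_3 according as the discriminant disc(f) = -4a^3 - 27b^2 = -4·(38)^3 - 27·(-9)^2 = -221675 is or is not a square in Q. Here disc(f) = -221675 is not a perfect square in Q, so the Galois group of f over Q is not contained in A_3 and must be all of S_3. The splitting field has degree |S_3| = 6 over Q, so [K : Q] = 6.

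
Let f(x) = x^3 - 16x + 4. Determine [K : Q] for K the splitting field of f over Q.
[K : Q] = 6

By the rational root test, any rational root of the monic integer polynomial f(x) = x^3 - 16x + 4 must be an integer dividing the constant term 4, i.e. one of ±{1, 2, 4}. Evaluating: f(1) = -11, f(-1) = 19, f(2) = -20, f(-2) = 28, f(4) = 4, f(-4) = 4; none is 0, so f has no rational root and is therefore irreducible over Q (a cubic with no linear factor over a field is irreducible). For an irreducible cubic, the Galois group is A_3 or S_3 according as the discriminant disc(f) = -4a^3 - 27b^2 = -4·(-16)^3 - 27·(4)^2 = 15952 is or is not a square in Q. Here disc(f) = 15952 is not a perfect square in Q, so the Galois group of f over Q is not contained in A_3 and must be all of S_3. The splitting field has degree |S_3| = 6 over Q, so [K : Q] = 6.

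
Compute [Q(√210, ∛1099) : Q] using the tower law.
[Q(√210, ∛1099) : Q] = 6

Let L = Q(√210, ∛1099). Since Q(√210) ⊂ L and [Q(√210):Q] = 2, the tower law gives 2 | [L:Q]. Likewise Q(∛1099) ⊂ L with [Q(∛1099):Q] = 3 (because 1099 is not a perfect cube), so 3 | [L:Q]. As gcd(2,3) = 1, [L:Q] is divisible by 6. Conversely L is generated over Q by √210 and ∛1099, so [L:Q] ≤ 2·3 = 6. Therefore [Q(√210, ∛1099) : Q] = 6.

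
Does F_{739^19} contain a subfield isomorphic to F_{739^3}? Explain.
No: F_{739^3} is not a subfield of F_{739^19}

F_{p^m} embeds in F_{p^n} iff m | n. Here 3 ∤ 19 (since 19 = 6·3 + 1 with remainder 1 ≠ 0), so F_{739^3} is not a subfield of F_{739^19}. Equivalently: if it were, the tower law would give 3 = [F_{739^3}:F_739] dividing [F_{739^19}:F_739] = 19, contradiction.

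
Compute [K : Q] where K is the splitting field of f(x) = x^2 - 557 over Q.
[K : Q] = 2

f(x) = x^2 - 557 factors as (x - √557)(x + √557). The splitting field is K = Q(√557). Since 557 is squarefree and > 1, it is not a perfect square, so x^2 - 557 is irreducible over Q and [Q(√557) : Q] = 2. Hence [K : Q] = 2.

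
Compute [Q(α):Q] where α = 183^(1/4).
[Q(α):Q] = 4

α is a root of x^4 - 183. By Eisenstein's criterion at the prime p = 3 (which divides the constant term 183 but p^2 = 9 does not, since 183 is squarefree), x^4 - 183 is irreducible over Q. Hence [Q(α):Q] = 4.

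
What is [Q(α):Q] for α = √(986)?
[Q(α):Q] = 2

[Q(α):Q] equals the degree of the minimal polynomial of α. Here α^2 = 986 and x^2 - 986 is irreducible (d = 986 is squarefree, ≠ 1, hence not a square), so deg(m_α) = 2. Thus [Q(α):Q] = 2.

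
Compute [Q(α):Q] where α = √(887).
[Q(α):Q] = 2

[Q(α):Q] equals the degree of the minimal polynomial of α. Here α^2 = 887 and x^2 - 887 is irreducible (d = 887 is squarefree, ≠ 1, hence not a square), so deg(m_α) = 2. Thus [Q(α):Q] = 2.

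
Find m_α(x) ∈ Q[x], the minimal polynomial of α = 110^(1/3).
m_α(x) = x^3 - 110

α satisfies α^3 = 110, so x^3 - 110 annihilates α. By the rational root test, a rational root p/q (in lowest terms) of x^3 - 110 would satisfy p^3 = 110 q^3, forcing q = 1 and p^3 = 110; but 110 is not a perfect cube, contradiction. A monic cubic over Q with no rational root is irreducible (any nontrivial factorization would include a linear factor). Hence x^3 - 110 is the minimal polynomial of α, and in particular [Q(α):Q] = 3.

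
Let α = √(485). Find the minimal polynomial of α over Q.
m_α(x) = x^2 - 485

α satisfies α^2 - 485 = 0, so x^2 - 485 annihilates α. Since d = 485 is squarefree and ≠ 1, it is not a perfect square in Q, so x^2 - 485 has no rational root and is therefore irreducible over Q (a degree-2 polynomial over a field is irreducible iff it has no root). Hence m_α(x) = x^2 - 485.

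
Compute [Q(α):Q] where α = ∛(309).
[Q(α):Q] = 3

The minimal polynomial of α is x^3 - 309, irreducible over Q since 309 is not a perfect cube (so x^3 - 309 has no rational root). Hence [Q(α):Q] = deg(m_α) = 3.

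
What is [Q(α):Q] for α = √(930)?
[Q(α):Q] = 2

[Q(α):Q] equals the degree of the minimal polynomial of α. Here α^2 = 930 and x^2 - 930 is irreducible (d = 930 is squarefree, ≠ 1, hence not a square), so deg(m_α) = 2. Thus [Q(α):Q] = 2.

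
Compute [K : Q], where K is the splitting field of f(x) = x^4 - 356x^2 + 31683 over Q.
[K : Q] = 4

Solving the quadratic in x^2: x^2 = (356 ± √(356^2 - 4·31683))/2 = (356 ± √4)/2 = (356 ± 2)/2, giving x^2 = 177 or x^2 = 179. So f(x) = (x^2 - 177)(x^2 - 179) and the roots of f are ±√177, ±√179. Hence the splitting field is K = Q(√177, √179). Since 177 and 179 are distinct squarefree integers > 1, their product 31683 is not a perfect square, so √179 ∉ Q(√177). By the tower law [K:Q] = [Q(√177,√179):Q(√177)] · [Q(√177):Q] = 2 · 2 = 4.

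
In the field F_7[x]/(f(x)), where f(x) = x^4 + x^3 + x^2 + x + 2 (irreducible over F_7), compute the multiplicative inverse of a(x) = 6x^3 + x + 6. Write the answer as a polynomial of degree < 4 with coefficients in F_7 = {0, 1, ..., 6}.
a(x)^(-1) ≡ 4x^3 + x^2 + 4x + 4 (mod f(x))

Since f is irreducible over F_7, F_7[x]/(f) is a field and a(x) ≠ 0 has an inverse. Apply the extended Euclidean algorithm to f(x) and a(x) in F_7[x]: f(x) = (6x + 6)·a(x) + (2x^2 + x + 1);  a(x) = (3x + 2)·(2x^2 + x + 1) + (3x + 4);  (2x^2 + x + 1) = (3x + 1)·(3x + 4) + (4). The last nonzero remainder is the constant 4 = gcd(f, a) in F_7. Back-substituting through the division chain expresses 4 = s(x)·a(x) + t(x)·f(x) with s(x) ≡ 2x^3 + 4x^2 + 2x + 2 (mod f), so (2x^3 + 4x^2 + 2x + 2)·a(x) ≡ 4 (mod f). Multiplying by 4^(-1) ≡ 2 in F_7 gives a(x)^(-1) ≡ 2·(2x^3 + 4x^2 + 2x + 2) ≡ 4x^3 + x^2 + 4x + 4 (mod f). Check: (6x^3 + x + 6)·(4x^3 + x^2 + 4x + 4) = 3x^6 + 6x^5 + 3x^2 + 3 ≡ 1 (mod x^4 + x^3 + x^2 + x + 2).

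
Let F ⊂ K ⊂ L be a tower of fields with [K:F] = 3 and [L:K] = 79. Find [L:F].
[L:F] = 237

The tower law says that for any tower of field extensions F ⊂ K ⊂ L with finite degrees, [L:F] = [L:K] · [K:F]. Here this gives [L:F] = 79 · 3 = 237.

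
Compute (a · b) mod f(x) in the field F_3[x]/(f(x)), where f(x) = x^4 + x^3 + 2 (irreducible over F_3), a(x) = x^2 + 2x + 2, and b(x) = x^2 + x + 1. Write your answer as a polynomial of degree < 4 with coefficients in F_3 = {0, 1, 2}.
a · b ≡ 2x^3 + 2x^2 + x (mod f(x))

Multiply in F_3[x]: a(x)·b(x) = (x^2 + 2x + 2)·(x^2 + x + 1) = x^4 + 2x^2 + x + 2. This has degree ≥ 4, so divide by f(x) over F_3: x^4 + 2x^2 + x + 2 = (1)·(x^4 + x^3 + 2) + (2x^3 + 2x^2 + x). Hence a·b ≡ 2x^3 + 2x^2 + x (mod f). (F_3[x]/(f) is a field with 3^4 = 81 elements since f is irreducible of degree 4.)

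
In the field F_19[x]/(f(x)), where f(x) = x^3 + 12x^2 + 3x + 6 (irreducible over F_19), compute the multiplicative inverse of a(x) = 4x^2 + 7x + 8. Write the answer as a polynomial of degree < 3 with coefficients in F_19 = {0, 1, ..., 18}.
a(x)^(-1) ≡ 11x^2 + 13x + 12 (mod f(x))

Since f is irreducible over F_19, F_19[x]/(f) is a field and a(x) ≠ 0 has an inverse. Apply the extended Euclidean algorithm to f(x) and a(x) in F_19[x]: f(x) = (5x + 18)·a(x) + (8x + 14);  a(x) = (10x)·(8x + 14) + (8). The last nonzero remainder is the constant 8 = gcd(f, a) in F_19. Back-substituting through the division chain expresses 8 = s(x)·a(x) + t(x)·f(x) with s(x) ≡ 12x^2 + 9x + 1 (mod f), so (12x^2 + 9x + 1)·a(x) ≡ 8 (mod f). Multiplying by 8^(-1) ≡ 12 in F_19 gives a(x)^(-1) ≡ 12·(12x^2 + 9x + 1) ≡ 11x^2 + 13x + 12 (mod f). Check: (4x^2 + 7x + 8)·(11x^2 + 13x + 12) = 6x^4 + 15x^3 + 18x^2 + 17x + 1 ≡ 1 (mod x^3 + 12x^2 + 3x + 6).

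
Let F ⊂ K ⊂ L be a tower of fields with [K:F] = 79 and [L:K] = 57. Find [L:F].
[L:F] = 4503

The tower law says that for any tower of field extensions F ⊂ K ⊂ L with finite degrees, [L:F] = [L:K] · [K:F]. Here this gives [L:F] = 57 · 79 = 4503.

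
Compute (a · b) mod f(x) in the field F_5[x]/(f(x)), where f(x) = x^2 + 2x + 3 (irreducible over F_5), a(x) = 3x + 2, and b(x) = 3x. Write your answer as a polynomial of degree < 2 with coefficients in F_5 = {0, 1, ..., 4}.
a · b ≡ 3x + 3 (mod f(x))

Multiply in F_5[x]: a(x)·b(x) = (3x + 2)·(3x) = 4x^2 + x. This has degree ≥ 2, so divide by f(x) over F_5: 4x^2 + x = (4)·(x^2 + 2x + 3) + (3x + 3). Hence a·b ≡ 3x + 3 (mod f). (F_5[x]/(f) is a field with 5^2 = 25 elements since f is irreducible of degree 2.)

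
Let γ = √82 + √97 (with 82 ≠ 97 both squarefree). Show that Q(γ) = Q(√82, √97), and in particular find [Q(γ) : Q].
[Q(γ) : Q] = 4 (equivalently, Q(γ) = Q(√82, √97))

Obviously Q(γ) ⊆ Q(√82, √97), and [Q(√82, √97):Q] = 4 (since 82, 97 are distinct squarefree integers > 1 with 7954 not a perfect square). To show equality we compute the minimal polynomial of γ. From γ = √82 + √97: γ^2 = 82 + 2√(7954) + 97 = 179 + 2√(7954), so γ^2 - 179 = 2√(7954); squaring, (γ^2 - 179)^2 = 4·7954, i.e. γ^4 - 358γ^2 + 32041 - 31816 = 0, i.e. γ^4 - 358γ^2 + 225 = 0. So γ is a root of x^4 - 358x^2 + 225. This polynomial is irreducible over Q: it has no rational root (each ±√82 ± √97 is irrational), and any factorization into two quadratics over Q would force √(7954) ∈ Q (pairing opposite roots) or √82, √97 ∈ Q (other pairings), all impossible. Hence [Q(γ):Q] = 4 = [Q(√82, √97):Q], so Q(γ) = Q(√82, √97).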